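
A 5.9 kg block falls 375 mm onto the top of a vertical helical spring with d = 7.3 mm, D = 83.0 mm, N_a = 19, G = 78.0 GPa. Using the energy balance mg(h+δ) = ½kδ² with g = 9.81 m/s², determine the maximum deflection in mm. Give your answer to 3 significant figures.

k = Gd⁴/(8D³N_a) = (78.0×10³)(7.3⁴)/(8·83.0³·19) = 2.5486 N/mm
W = mg = 5.9 × 9.81 = 57.879 N
½kδ² − Wδ − Wh = 0 → δ = (W + √(W² + 2kWh))/k
δ = (57.879 + √(3350 + 110634))/2.5486 = (57.879 + 337.62)/2.5486 = 155.18 mm

155 mm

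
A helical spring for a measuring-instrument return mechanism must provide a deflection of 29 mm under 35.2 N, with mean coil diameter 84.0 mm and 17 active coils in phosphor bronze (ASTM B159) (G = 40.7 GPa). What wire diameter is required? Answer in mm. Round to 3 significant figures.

7.00 mm

Required rate k = F/δ = 35.2/29 = 1.2138 N/mm
d = (8D³N_a·k / G)^(1/4) = (8·84.0³·17·1.2138 / (40.7×10³))^0.25
  = (2404)^0.25 = 7.0022 mm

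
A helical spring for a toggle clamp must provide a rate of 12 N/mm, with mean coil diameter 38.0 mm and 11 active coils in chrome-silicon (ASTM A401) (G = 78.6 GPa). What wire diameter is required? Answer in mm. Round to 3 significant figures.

5.21 mm

d = (8D³N_a·k / G)^(1/4) = (8·38.0³·11·12 / (78.6×10³))^0.25
  = (737.21)^0.25 = 5.2107 mm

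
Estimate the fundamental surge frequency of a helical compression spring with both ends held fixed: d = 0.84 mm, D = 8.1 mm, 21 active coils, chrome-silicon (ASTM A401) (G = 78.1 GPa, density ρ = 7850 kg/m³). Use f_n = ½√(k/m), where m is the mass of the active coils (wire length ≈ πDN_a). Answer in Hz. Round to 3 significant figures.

216 Hz

k = Gd⁴/(8D³N_a) = (78.1×10³)(0.84⁴)/(8·8.1³·21) = 0.43552 N/mm = 435.52 N/m
Wire length L = πDN_a = π·8.1·21 = 534.38 mm
m = ρ·(πd²/4)·L = 7850 × 0.55418×10⁻⁶ m² × 0.53438 m = 0.0023247 kg
f_n = ½√(k/m) = 0.5·√(435.52/0.0023247) = 0.5·√(1.8734e+05) = 216.41 Hz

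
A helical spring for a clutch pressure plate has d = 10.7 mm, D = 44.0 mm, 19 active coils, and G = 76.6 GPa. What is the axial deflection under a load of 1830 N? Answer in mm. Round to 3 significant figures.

23.6 mm

k = Gd⁴/(8D³N_a) = (76.6×10³)(10.7⁴)/(8·44.0³·19) = 77.547 N/mm
δ = F/k = 1830 / 77.547 = 23.599 mm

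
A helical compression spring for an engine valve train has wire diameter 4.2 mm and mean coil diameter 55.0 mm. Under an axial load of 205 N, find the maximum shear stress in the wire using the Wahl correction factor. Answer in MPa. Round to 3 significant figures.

430 MPa

Spring index C = D/d = 55.0/4.2 = 13.0952
K_W = (4C−1)/(4C−4) + 0.615/C = 51.381/48.381 + 0.0470 = 1.1090
τ₀ = 8FD/(πd³) = 8·205·55.0/(π·4.2³) = 90200/232.75 = 387.53 MPa
τ_max = K·τ₀ = 1.1090 × 387.53 = 429.76 MPa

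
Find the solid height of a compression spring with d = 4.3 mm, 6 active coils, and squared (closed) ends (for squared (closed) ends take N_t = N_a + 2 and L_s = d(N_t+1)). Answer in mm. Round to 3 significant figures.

squared (closed) ends: N_t = N_a + 2 = 6 + 2 = 8
L_s = d·(N_t+1) = 4.3 × 9 = 38.7 mm

38.7 mm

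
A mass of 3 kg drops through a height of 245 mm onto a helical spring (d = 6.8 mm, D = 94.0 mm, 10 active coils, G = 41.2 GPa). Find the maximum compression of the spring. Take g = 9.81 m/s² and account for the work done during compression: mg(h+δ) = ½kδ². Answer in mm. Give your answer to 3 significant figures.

129 mm

k = Gd⁴/(8D³N_a) = (41.2×10³)(6.8⁴)/(8·94.0³·10) = 1.3257 N/mm
W = mg = 3 × 9.81 = 29.43 N
½kδ² − Wδ − Wh = 0 → δ = (W + √(W² + 2kWh))/k
δ = (29.43 + √(866.12 + 19118.1))/1.3257 = (29.43 + 141.37)/1.3257 = 128.83 mm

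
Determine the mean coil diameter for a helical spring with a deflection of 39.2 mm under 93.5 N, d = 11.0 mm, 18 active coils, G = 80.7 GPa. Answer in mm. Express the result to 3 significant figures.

151 mm

Required rate k = F/δ = 93.5/39.2 = 2.3852 N/mm
D = (Gd⁴/(8N_a·k))^(1/3) = (80.7×10³·11.0⁴/(8·18·2.3852))^(1/3)
  = (3.43998e+06)^(1/3) = 150.9566 mm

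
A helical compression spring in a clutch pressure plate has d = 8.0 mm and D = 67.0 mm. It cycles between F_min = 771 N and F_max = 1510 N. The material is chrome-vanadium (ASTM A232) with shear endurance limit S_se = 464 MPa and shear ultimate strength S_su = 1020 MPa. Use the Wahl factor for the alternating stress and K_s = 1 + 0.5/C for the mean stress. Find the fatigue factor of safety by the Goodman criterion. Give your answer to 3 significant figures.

C = D/d = 67.0/8.0 = 8.3750; K_W = (4C−1)/(4C−4)+0.615/C = 1.1751; K_s = 1+0.5/C = 1.0597
F_a = (F_max−F_min)/2 = 369.5 N; F_m = (F_max+F_min)/2 = 1140.5 N
τ_a = K_W·8F_aD/(πd³) = 1.1751 × 123.13 = 144.69 MPa
τ_m = K_s·8F_mD/(πd³) = 1.0597 × 380.05 = 402.74 MPa
Goodman: 1/n_f = τ_a/S_se + τ_m/S_su = 144.69/464 + 402.74/1020 = 0.31184 + 0.39484 = 0.70668
n_f = 1/0.70668 = 1.415

1.42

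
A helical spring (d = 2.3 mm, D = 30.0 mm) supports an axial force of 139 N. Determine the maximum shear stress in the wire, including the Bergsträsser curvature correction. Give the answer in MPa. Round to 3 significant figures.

961 MPa

Spring index C = D/d = 30.0/2.3 = 13.0435
K_B = (4C+2)/(4C−3) = 54.174/49.174 = 1.1017
τ₀ = 8FD/(πd³) = 8·139·30.0/(π·2.3³) = 33360/38.224 = 872.76 MPa
τ_max = K·τ₀ = 1.1017 × 872.76 = 961.5 MPa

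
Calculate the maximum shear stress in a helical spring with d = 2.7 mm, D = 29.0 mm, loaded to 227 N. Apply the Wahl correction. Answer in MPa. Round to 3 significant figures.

966 MPa

Spring index C = D/d = 29.0/2.7 = 10.7407
K_W = (4C−1)/(4C−4) + 0.615/C = 41.963/38.963 + 0.0573 = 1.1343
τ₀ = 8FD/(πd³) = 8·227·29.0/(π·2.7³) = 52664/61.836 = 851.67 MPa
τ_max = K·τ₀ = 1.1343 × 851.67 = 966.01 MPa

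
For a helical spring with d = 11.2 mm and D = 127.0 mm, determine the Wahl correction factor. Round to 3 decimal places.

C = D/d = 127.0/11.2 = 11.3393
K_W = (4C−1)/(4C−4) + 0.615/C = 44.357/41.357 + 0.0542 = 1.1268

1.127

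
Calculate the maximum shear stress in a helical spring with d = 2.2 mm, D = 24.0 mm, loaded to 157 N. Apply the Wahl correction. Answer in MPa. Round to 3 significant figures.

1020 MPa

Spring index C = D/d = 24.0/2.2 = 10.9091
K_W = (4C−1)/(4C−4) + 0.615/C = 42.636/39.636 + 0.0564 = 1.1321
τ₀ = 8FD/(πd³) = 8·157·24.0/(π·2.2³) = 30144/33.452 = 901.12 MPa
τ_max = K·τ₀ = 1.1321 × 901.12 = 1020.1 MPa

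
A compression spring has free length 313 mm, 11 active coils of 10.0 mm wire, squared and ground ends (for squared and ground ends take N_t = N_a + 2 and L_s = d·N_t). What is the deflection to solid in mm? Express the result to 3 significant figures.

183 mm

N_t = 13; L_s = 10.0·13 = 130 mm
δ_solid = L₀ − L_s = 313 − 130 = 183 mm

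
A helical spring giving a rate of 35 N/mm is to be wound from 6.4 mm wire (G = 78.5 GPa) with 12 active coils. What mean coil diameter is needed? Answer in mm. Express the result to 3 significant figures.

D = (Gd⁴/(8N_a·k))^(1/3) = (78.5×10³·6.4⁴/(8·12·35))^(1/3)
  = (39196.8)^(1/3) = 33.9691 mm

34.0 mm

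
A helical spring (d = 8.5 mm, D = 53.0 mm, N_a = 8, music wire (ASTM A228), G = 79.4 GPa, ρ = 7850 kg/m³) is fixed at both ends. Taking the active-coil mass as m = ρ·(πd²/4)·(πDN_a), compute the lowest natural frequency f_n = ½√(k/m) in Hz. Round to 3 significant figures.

k = Gd⁴/(8D³N_a) = (79.4×10³)(8.5⁴)/(8·53.0³·8) = 43.5 N/mm = 43500 N/m
Wire length L = πDN_a = π·53.0·8 = 1332 mm
m = ρ·(πd²/4)·L = 7850 × 56.745×10⁻⁶ m² × 1.332 m = 0.59335 kg
f_n = ½√(k/m) = 0.5·√(43500/0.59335) = 0.5·√(73312) = 135.38 Hz

135 Hz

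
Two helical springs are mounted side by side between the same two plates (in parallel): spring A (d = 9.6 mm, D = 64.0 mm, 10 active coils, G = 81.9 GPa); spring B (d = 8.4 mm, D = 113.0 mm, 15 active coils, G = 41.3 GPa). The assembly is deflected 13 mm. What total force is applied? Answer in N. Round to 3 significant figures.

k_A = Gd⁴/(8D³N_a) = (81.9×10³)(9.6⁴)/(8·64.0³·10) = 33.169 N/mm
k_B = Gd⁴/(8D³N_a) = (41.3×10³)(8.4⁴)/(8·113.0³·15) = 1.1875 N/mm
Parallel: k_eq = 33.169 + 1.1875 = 34.357 N/mm
F = k_eq·δ = 34.357·13 = 446.64 N

447 N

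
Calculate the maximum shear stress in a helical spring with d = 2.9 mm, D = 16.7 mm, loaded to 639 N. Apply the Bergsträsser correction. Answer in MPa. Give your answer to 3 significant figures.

1390 MPa

Spring index C = D/d = 16.7/2.9 = 5.7586
K_B = (4C+2)/(4C−3) = 25.034/20.034 = 1.2496
τ₀ = 8FD/(πd³) = 8·639·16.7/(π·2.9³) = 85370.4/76.62 = 1114.2 MPa
τ_max = K·τ₀ = 1.2496 × 1114.2 = 1392.3 MPa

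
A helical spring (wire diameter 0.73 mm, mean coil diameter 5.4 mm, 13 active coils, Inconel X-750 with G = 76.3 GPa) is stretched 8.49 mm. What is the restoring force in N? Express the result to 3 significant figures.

k = Gd⁴/(8D³N_a) = (76.3×10³)(0.73⁴)/(8·5.4³·13) = 1.3231 N/mm
F = k·δ = 1.3231 × 8.49 = 11.233 N

11.2 N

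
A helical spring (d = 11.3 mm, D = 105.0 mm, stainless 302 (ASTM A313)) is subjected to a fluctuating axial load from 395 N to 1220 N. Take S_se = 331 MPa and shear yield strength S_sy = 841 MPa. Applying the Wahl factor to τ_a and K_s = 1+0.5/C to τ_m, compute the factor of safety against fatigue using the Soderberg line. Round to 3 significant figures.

C = D/d = 105.0/11.3 = 9.2920; K_W = (4C−1)/(4C−4)+0.615/C = 1.1566; K_s = 1+0.5/C = 1.0538
F_a = (F_max−F_min)/2 = 412.5 N; F_m = (F_max+F_min)/2 = 807.5 N
τ_a = K_W·8F_aD/(πd³) = 1.1566 × 76.44 = 88.413 MPa
τ_m = K_s·8F_mD/(πd³) = 1.0538 × 149.64 = 157.69 MPa
Soderberg: 1/n_f = τ_a/S_se + τ_m/S_sy = 88.413/331 + 157.69/841 = 0.26711 + 0.18750 = 0.45461
n_f = 1/0.45461 = 2.2

2.20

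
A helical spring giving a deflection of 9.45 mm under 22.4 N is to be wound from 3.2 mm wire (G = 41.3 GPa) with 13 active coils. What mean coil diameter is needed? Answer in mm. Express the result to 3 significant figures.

Required rate k = F/δ = 22.4/9.45 = 2.3704 N/mm
D = (Gd⁴/(8N_a·k))^(1/3) = (41.3×10³·3.2⁴/(8·13·2.3704))^(1/3)
  = (17567.1)^(1/3) = 25.9956 mm

26.0 mm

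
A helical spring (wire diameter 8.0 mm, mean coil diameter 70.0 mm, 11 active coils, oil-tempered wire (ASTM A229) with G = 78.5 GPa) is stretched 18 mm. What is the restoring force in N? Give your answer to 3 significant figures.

k = Gd⁴/(8D³N_a) = (78.5×10³)(8.0⁴)/(8·70.0³·11) = 10.653 N/mm
F = k·δ = 10.653 × 18 = 191.75 N

192 N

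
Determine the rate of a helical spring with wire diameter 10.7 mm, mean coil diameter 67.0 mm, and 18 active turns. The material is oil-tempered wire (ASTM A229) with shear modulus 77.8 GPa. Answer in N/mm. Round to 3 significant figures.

k = Gd⁴/(8D³N_a) = (77.8×10³ × 10.7⁴) / (8 × 67.0³ × 18)
  = 1.0198e+09 / 4.33099e+07 = 23.547 N/mm

23.5 N/mm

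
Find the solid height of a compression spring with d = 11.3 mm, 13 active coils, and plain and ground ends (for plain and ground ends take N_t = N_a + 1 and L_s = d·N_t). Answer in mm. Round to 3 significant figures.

158 mm

plain and ground ends: N_t = N_a + 1 = 13 + 1 = 14
L_s = d·N_t = 11.3 × 14 = 158.2 mm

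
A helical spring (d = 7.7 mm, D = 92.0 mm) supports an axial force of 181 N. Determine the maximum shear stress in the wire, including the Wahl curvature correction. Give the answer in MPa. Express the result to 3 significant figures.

Spring index C = D/d = 92.0/7.7 = 11.9481
K_W = (4C−1)/(4C−4) + 0.615/C = 46.792/43.792 + 0.0515 = 1.1200
τ₀ = 8FD/(πd³) = 8·181·92.0/(π·7.7³) = 133216/1434.2 = 92.883 MPa
τ_max = K·τ₀ = 1.1200 × 92.883 = 104.03 MPa

104 MPa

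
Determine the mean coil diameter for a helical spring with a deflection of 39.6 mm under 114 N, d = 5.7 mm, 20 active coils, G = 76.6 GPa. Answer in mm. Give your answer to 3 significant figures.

Required rate k = F/δ = 114/39.6 = 2.8788 N/mm
D = (Gd⁴/(8N_a·k))^(1/3) = (76.6×10³·5.7⁴/(8·20·2.8788))^(1/3)
  = (175549)^(1/3) = 55.9929 mm

56.0 mm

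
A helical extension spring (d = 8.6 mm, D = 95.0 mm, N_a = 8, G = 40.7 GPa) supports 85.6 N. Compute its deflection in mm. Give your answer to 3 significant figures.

k = Gd⁴/(8D³N_a) = (40.7×10³)(8.6⁴)/(8·95.0³·8) = 4.0573 N/mm
δ = F/k = 85.6 / 4.0573 = 21.098 mm

21.1 mm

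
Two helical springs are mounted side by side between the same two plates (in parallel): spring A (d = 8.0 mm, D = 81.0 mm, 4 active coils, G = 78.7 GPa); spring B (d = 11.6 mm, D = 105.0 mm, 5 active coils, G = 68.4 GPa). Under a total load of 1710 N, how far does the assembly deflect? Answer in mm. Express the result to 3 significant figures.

k_A = Gd⁴/(8D³N_a) = (78.7×10³)(8.0⁴)/(8·81.0³·4) = 18.955 N/mm
k_B = Gd⁴/(8D³N_a) = (68.4×10³)(11.6⁴)/(8·105.0³·5) = 26.746 N/mm
Parallel: k_eq = 18.955 + 26.746 = 45.701 N/mm
δ = F/k_eq = 1710/45.701 = 37.417 mm

37.4 mm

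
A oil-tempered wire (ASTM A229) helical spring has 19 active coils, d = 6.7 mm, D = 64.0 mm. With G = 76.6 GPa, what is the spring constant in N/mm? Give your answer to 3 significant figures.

3.87 N/mm

k = Gd⁴/(8D³N_a) = (76.6×10³ × 6.7⁴) / (8 × 64.0³ × 19)
  = 1.54358e+08 / 3.98459e+07 = 3.8739 N/mm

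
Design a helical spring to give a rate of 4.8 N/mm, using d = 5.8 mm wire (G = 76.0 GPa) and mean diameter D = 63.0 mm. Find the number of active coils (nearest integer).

9

N_a = Gd⁴/(8D³k) = (76.0×10³ × 5.8⁴)/(8 × 63.0³ × 4.8)
    = 8.60054e+07 / 9.6018e+06 = 8.957 → 9 coils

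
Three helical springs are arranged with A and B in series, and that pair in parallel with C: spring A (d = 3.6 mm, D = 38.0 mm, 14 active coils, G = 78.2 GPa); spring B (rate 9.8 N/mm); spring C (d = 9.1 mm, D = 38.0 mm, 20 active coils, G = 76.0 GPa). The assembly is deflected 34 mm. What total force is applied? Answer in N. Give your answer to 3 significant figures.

k_A = Gd⁴/(8D³N_a) = (78.2×10³)(3.6⁴)/(8·38.0³·14) = 2.1372 N/mm
k_C = Gd⁴/(8D³N_a) = (76.0×10³)(9.1⁴)/(8·38.0³·20) = 59.362 N/mm
Springs A,B series: k_AB = 1/(1/2.1372+1/9.8) = 1.7546 N/mm; parallel with C: k_eq = 1.7546+59.362 = 61.117 N/mm
F = k_eq·δ = 61.117·34 = 2078 N

2080 N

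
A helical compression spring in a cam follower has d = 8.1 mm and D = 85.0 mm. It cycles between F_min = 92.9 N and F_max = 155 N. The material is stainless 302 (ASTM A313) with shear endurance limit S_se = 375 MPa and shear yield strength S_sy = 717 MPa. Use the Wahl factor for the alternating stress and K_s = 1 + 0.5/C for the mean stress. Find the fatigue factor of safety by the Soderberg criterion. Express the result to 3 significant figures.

C = D/d = 85.0/8.1 = 10.4938; K_W = (4C−1)/(4C−4)+0.615/C = 1.1376; K_s = 1+0.5/C = 1.0476
F_a = (F_max−F_min)/2 = 31.05 N; F_m = (F_max+F_min)/2 = 123.95 N
τ_a = K_W·8F_aD/(πd³) = 1.1376 × 12.646 = 14.387 MPa
τ_m = K_s·8F_mD/(πd³) = 1.0476 × 50.484 = 52.889 MPa
Soderberg: 1/n_f = τ_a/S_se + τ_m/S_sy = 14.387/375 + 52.889/717 = 0.03836 + 0.07376 = 0.11213
n_f = 1/0.11213 = 8.918

8.92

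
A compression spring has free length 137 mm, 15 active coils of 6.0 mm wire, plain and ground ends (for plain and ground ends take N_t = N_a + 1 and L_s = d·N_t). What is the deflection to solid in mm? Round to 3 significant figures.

N_t = 16; L_s = 6.0·16 = 96 mm
δ_solid = L₀ − L_s = 137 − 96 = 41 mm

41.0 mm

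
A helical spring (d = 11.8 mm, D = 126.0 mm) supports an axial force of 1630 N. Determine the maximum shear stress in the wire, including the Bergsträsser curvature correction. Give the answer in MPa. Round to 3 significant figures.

358 MPa

Spring index C = D/d = 126.0/11.8 = 10.6780
K_B = (4C+2)/(4C−3) = 44.712/39.712 = 1.1259
τ₀ = 8FD/(πd³) = 8·1630·126.0/(π·11.8³) = 1.64304e+06/5161.7 = 318.31 MPa
τ_max = K·τ₀ = 1.1259 × 318.31 = 358.39 MPa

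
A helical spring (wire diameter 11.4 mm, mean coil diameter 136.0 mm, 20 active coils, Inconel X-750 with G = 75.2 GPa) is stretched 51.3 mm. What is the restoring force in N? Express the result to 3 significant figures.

162 N

k = Gd⁴/(8D³N_a) = (75.2×10³)(11.4⁴)/(8·136.0³·20) = 3.1557 N/mm
F = k·δ = 3.1557 × 51.3 = 161.89 N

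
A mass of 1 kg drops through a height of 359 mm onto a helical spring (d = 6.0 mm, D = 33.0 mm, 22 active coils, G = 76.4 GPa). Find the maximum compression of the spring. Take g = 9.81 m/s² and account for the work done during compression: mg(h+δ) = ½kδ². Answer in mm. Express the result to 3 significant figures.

k = Gd⁴/(8D³N_a) = (76.4×10³)(6.0⁴)/(8·33.0³·22) = 15.655 N/mm
W = mg = 1 × 9.81 = 9.81 N
½kδ² − Wδ − Wh = 0 → δ = (W + √(W² + 2kWh))/k
δ = (9.81 + √(96.236 + 110265))/15.655 = (9.81 + 332.21)/15.655 = 21.848 mm

21.8 mm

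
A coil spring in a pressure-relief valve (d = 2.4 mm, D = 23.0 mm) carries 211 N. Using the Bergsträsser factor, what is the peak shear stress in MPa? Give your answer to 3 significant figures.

1020 MPa

Spring index C = D/d = 23.0/2.4 = 9.5833
K_B = (4C+2)/(4C−3) = 40.333/35.333 = 1.1415
τ₀ = 8FD/(πd³) = 8·211·23.0/(π·2.4³) = 38824/43.429 = 893.96 MPa
τ_max = K·τ₀ = 1.1415 × 893.96 = 1020.5 MPa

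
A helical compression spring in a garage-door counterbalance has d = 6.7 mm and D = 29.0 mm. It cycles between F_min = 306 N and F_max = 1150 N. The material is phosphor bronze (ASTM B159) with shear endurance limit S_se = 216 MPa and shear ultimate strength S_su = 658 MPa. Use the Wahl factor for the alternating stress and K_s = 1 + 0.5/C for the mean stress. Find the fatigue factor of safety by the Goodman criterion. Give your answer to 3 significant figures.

C = D/d = 29.0/6.7 = 4.3284; K_W = (4C−1)/(4C−4)+0.615/C = 1.3674; K_s = 1+0.5/C = 1.1155
F_a = (F_max−F_min)/2 = 422 N; F_m = (F_max+F_min)/2 = 728 N
τ_a = K_W·8F_aD/(πd³) = 1.3674 × 103.62 = 141.69 MPa
τ_m = K_s·8F_mD/(πd³) = 1.1155 × 178.75 = 199.4 MPa
Goodman: 1/n_f = τ_a/S_se + τ_m/S_su = 141.69/216 + 199.4/658 = 0.65596 + 0.30304 = 0.95899
n_f = 1/0.95899 = 1.043

1.04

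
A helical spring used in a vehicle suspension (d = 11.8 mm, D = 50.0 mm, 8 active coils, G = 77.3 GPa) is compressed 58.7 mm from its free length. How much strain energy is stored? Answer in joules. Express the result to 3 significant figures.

323 J

k = Gd⁴/(8D³N_a) = (77.3×10³)(11.8⁴)/(8·50.0³·8) = 187.33 N/mm
U = ½kδ² = 0.5 × 187.33 × 58.7² = 3.2275e+05 N·mm = 322.75 J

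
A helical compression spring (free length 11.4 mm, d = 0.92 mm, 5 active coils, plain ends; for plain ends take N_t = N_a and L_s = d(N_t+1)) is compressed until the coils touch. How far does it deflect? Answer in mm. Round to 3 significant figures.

N_t = 5; L_s = 0.92·6 = 5.52 mm
δ_solid = L₀ − L_s = 11.4 − 5.52 = 5.88 mm

5.88 mm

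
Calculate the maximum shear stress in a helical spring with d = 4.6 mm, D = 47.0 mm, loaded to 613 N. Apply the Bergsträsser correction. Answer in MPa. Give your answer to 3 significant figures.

853 MPa

Spring index C = D/d = 47.0/4.6 = 10.2174
K_B = (4C+2)/(4C−3) = 42.870/37.870 = 1.1320
τ₀ = 8FD/(πd³) = 8·613·47.0/(π·4.6³) = 230488/305.79 = 753.75 MPa
τ_max = K·τ₀ = 1.1320 × 753.75 = 853.26 MPa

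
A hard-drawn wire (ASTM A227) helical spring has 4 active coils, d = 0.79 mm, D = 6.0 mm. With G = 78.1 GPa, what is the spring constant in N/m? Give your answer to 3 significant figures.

4400 N/m

k = Gd⁴/(8D³N_a) = (78.1×10³ × 0.79⁴) / (8 × 6.0³ × 4)
  = 30420 / 6912 = 4.401 N/mm = 4401 N/m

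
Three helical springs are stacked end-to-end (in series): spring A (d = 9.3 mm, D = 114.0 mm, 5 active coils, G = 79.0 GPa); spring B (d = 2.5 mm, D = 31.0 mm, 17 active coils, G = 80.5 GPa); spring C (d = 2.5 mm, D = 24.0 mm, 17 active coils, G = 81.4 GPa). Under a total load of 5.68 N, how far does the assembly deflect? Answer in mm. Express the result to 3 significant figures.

k_A = Gd⁴/(8D³N_a) = (79.0×10³)(9.3⁴)/(8·114.0³·5) = 9.972 N/mm
k_B = Gd⁴/(8D³N_a) = (80.5×10³)(2.5⁴)/(8·31.0³·17) = 0.77613 N/mm
k_C = Gd⁴/(8D³N_a) = (81.4×10³)(2.5⁴)/(8·24.0³·17) = 1.6913 N/mm
Series: 1/k_eq = 1/9.972 + 1/0.77613 + 1/1.6913 = 1.98; k_eq = 0.50505 N/mm
δ = F/k_eq = 5.68/0.50505 = 11.246 mm

11.2 mm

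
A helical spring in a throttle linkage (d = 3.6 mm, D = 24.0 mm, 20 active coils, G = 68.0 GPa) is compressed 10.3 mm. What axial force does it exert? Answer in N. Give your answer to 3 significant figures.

53.2 N

k = Gd⁴/(8D³N_a) = (68.0×10³)(3.6⁴)/(8·24.0³·20) = 5.1638 N/mm
F = k·δ = 5.1638 × 10.3 = 53.187 N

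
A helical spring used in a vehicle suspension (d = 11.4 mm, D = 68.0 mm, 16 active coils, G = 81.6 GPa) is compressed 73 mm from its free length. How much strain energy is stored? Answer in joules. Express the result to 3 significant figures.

k = Gd⁴/(8D³N_a) = (81.6×10³)(11.4⁴)/(8·68.0³·16) = 34.243 N/mm
U = ½kδ² = 0.5 × 34.243 × 73² = 91241 N·mm = 91.241 J

91.2 J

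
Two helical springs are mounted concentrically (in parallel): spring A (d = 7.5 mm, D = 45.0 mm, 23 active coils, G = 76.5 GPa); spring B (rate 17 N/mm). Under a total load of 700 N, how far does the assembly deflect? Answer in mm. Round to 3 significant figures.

k_A = Gd⁴/(8D³N_a) = (76.5×10³)(7.5⁴)/(8·45.0³·23) = 14.436 N/mm
Parallel: k_eq = 14.436 + 17 = 31.436 N/mm
δ = F/k_eq = 700/31.436 = 22.267 mm

22.3 mm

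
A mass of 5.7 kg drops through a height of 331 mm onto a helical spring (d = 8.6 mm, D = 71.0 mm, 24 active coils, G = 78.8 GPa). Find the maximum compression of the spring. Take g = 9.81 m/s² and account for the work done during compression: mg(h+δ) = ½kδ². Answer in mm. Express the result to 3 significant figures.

k = Gd⁴/(8D³N_a) = (78.8×10³)(8.6⁴)/(8·71.0³·24) = 6.2725 N/mm
W = mg = 5.7 × 9.81 = 55.917 N
½kδ² − Wδ − Wh = 0 → δ = (W + √(W² + 2kWh))/k
δ = (55.917 + √(3126.7 + 232191))/6.2725 = (55.917 + 485.1)/6.2725 = 86.251 mm

86.3 mm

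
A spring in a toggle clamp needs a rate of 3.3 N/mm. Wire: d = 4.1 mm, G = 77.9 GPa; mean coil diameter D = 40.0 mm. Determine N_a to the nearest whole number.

13

N_a = Gd⁴/(8D³k) = (77.9×10³ × 4.1⁴)/(8 × 40.0³ × 3.3)
    = 2.20127e+07 / 1.6896e+06 = 13.03 → 13 coils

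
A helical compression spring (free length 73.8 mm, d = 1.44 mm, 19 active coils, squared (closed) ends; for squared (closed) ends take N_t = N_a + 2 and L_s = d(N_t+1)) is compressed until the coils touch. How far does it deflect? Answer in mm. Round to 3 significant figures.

N_t = 21; L_s = 1.44·22 = 31.68 mm
δ_solid = L₀ − L_s = 73.8 − 31.68 = 42.12 mm

42.1 mm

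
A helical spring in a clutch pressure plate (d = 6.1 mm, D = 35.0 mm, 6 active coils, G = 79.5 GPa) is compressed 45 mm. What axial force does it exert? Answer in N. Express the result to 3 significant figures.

2410 N

k = Gd⁴/(8D³N_a) = (79.5×10³)(6.1⁴)/(8·35.0³·6) = 53.486 N/mm
F = k·δ = 53.486 × 45 = 2406.9 N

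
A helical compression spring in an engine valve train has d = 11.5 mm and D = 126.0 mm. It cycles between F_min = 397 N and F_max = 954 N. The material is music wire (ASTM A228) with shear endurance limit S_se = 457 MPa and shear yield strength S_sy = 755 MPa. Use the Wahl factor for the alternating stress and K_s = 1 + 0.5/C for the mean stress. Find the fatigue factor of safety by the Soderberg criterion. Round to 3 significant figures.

2.92

C = D/d = 126.0/11.5 = 10.9565; K_W = (4C−1)/(4C−4)+0.615/C = 1.1315; K_s = 1+0.5/C = 1.0456
F_a = (F_max−F_min)/2 = 278.5 N; F_m = (F_max+F_min)/2 = 675.5 N
τ_a = K_W·8F_aD/(πd³) = 1.1315 × 58.755 = 66.478 MPa
τ_m = K_s·8F_mD/(πd³) = 1.0456 × 142.51 = 149.01 MPa
Soderberg: 1/n_f = τ_a/S_se + τ_m/S_sy = 66.478/457 + 149.01/755 = 0.14547 + 0.19737 = 0.34283
n_f = 1/0.34283 = 2.917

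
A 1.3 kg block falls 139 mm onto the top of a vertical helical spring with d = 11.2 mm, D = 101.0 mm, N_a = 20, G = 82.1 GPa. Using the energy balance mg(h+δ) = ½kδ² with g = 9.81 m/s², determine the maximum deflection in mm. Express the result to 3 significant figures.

23.0 mm

k = Gd⁴/(8D³N_a) = (82.1×10³)(11.2⁴)/(8·101.0³·20) = 7.8367 N/mm
W = mg = 1.3 × 9.81 = 12.753 N
½kδ² − Wδ − Wh = 0 → δ = (W + √(W² + 2kWh))/k
δ = (12.753 + √(162.64 + 27783.6))/7.8367 = (12.753 + 167.17)/7.8367 = 22.959 mm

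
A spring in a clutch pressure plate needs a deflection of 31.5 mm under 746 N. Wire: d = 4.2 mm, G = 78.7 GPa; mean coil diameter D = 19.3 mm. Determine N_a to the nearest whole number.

Required rate k = F/δ = 746/31.5 = 23.683 N/mm
N_a = Gd⁴/(8D³k) = (78.7×10³ × 4.2⁴)/(8 × 19.3³ × 23.683)
    = 2.4489e+07 / 1.36204e+06 = 17.98 → 18 coils

18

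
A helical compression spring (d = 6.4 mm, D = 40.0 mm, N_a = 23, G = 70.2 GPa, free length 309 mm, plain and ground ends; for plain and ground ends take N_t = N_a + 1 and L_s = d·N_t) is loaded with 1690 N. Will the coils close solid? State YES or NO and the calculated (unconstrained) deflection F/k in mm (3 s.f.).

YES, δ = 169 mm

k = Gd⁴/(8D³N_a) = (70.2×10³)(6.4⁴)/(8·40.0³·23) = 10.001 N/mm
N_t = 24; L_s = 6.4·24 = 153.6 mm; δ_solid = L₀ − L_s = 309 − 153.6 = 155.4 mm
δ = F/k = 1690/10.001 = 168.98 mm
δ ≥ δ_solid → spring goes solid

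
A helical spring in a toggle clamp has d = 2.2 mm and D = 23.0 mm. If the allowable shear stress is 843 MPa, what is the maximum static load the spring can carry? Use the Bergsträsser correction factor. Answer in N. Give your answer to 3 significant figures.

136 N

C = D/d = 23.0/2.2 = 10.4545
K_B = (4C+2)/(4C−3) = 43.818/38.818 = 1.1288
τ_max = K·8FD/(πd³) → F_max = τ_allow·πd³/(8DK)
F_max = 843·π·2.2³/(8·23.0·1.1288) = 28200/207.7 = 135.77 N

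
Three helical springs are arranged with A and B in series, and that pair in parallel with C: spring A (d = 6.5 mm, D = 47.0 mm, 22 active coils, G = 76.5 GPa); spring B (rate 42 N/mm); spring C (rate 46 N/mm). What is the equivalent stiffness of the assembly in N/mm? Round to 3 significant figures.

k_A = Gd⁴/(8D³N_a) = (76.5×10³)(6.5⁴)/(8·47.0³·22) = 7.4732 N/mm
Springs A,B series: k_AB = 1/(1/7.4732+1/42) = 6.3444 N/mm; parallel with C: k_eq = 6.3444+46 = 52.344 N/mm

52.3 N/mm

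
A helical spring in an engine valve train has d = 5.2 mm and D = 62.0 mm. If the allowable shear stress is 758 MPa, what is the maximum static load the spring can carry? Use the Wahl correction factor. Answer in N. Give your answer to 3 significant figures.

C = D/d = 62.0/5.2 = 11.9231
K_W = (4C−1)/(4C−4) + 0.615/C = 46.692/43.692 + 0.0516 = 1.1202
τ_max = K·8FD/(πd³) → F_max = τ_allow·πd³/(8DK)
F_max = 758·π·5.2³/(8·62.0·1.1202) = 3.3483e+05/555.64 = 602.61 N

603 N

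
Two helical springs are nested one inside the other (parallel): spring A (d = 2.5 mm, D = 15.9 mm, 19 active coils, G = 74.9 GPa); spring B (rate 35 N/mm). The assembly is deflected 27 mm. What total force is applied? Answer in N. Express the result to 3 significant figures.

1070 N

k_A = Gd⁴/(8D³N_a) = (74.9×10³)(2.5⁴)/(8·15.9³·19) = 4.7886 N/mm
Parallel: k_eq = 4.7886 + 35 = 39.789 N/mm
F = k_eq·δ = 39.789·27 = 1074.3 N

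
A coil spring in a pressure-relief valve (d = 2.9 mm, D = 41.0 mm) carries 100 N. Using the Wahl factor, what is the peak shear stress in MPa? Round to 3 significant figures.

Spring index C = D/d = 41.0/2.9 = 14.1379
K_W = (4C−1)/(4C−4) + 0.615/C = 55.552/52.552 + 0.0435 = 1.1006
τ₀ = 8FD/(πd³) = 8·100·41.0/(π·2.9³) = 32800/76.62 = 428.08 MPa
τ_max = K·τ₀ = 1.1006 × 428.08 = 471.14 MPa

471 MPa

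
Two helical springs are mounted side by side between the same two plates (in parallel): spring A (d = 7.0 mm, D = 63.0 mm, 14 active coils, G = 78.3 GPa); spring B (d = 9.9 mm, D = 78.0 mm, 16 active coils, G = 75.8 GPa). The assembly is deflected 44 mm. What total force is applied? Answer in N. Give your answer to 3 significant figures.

823 N

k_A = Gd⁴/(8D³N_a) = (78.3×10³)(7.0⁴)/(8·63.0³·14) = 6.713 N/mm
k_B = Gd⁴/(8D³N_a) = (75.8×10³)(9.9⁴)/(8·78.0³·16) = 11.987 N/mm
Parallel: k_eq = 6.713 + 11.987 = 18.7 N/mm
F = k_eq·δ = 18.7·44 = 822.81 N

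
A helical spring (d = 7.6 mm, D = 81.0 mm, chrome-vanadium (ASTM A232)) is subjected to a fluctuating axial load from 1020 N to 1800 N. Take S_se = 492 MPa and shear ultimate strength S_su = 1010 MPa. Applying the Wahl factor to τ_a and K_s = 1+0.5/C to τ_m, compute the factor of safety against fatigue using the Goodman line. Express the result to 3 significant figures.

C = D/d = 81.0/7.6 = 10.6579; K_W = (4C−1)/(4C−4)+0.615/C = 1.1354; K_s = 1+0.5/C = 1.0469
F_a = (F_max−F_min)/2 = 390 N; F_m = (F_max+F_min)/2 = 1410 N
τ_a = K_W·8F_aD/(πd³) = 1.1354 × 183.25 = 208.06 MPa
τ_m = K_s·8F_mD/(πd³) = 1.0469 × 662.53 = 693.61 MPa
Goodman: 1/n_f = τ_a/S_se + τ_m/S_su = 208.06/492 + 693.61/1010 = 0.42288 + 0.68674 = 1.1096
n_f = 1/1.1096 = 0.9012

0.901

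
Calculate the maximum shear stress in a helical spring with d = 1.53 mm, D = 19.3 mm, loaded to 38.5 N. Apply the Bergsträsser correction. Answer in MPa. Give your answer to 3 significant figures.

584 MPa

Spring index C = D/d = 19.3/1.53 = 12.6144
K_B = (4C+2)/(4C−3) = 52.458/47.458 = 1.1054
τ₀ = 8FD/(πd³) = 8·38.5·19.3/(π·1.53³) = 5944.4/11.252 = 528.3 MPa
τ_max = K·τ₀ = 1.1054 × 528.3 = 583.96 MPa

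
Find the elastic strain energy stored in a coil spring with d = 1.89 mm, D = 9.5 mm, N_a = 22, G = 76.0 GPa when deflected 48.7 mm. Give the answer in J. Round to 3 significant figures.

k = Gd⁴/(8D³N_a) = (76.0×10³)(1.89⁴)/(8·9.5³·22) = 6.4265 N/mm
U = ½kδ² = 0.5 × 6.4265 × 48.7² = 7620.9 N·mm = 7.6209 J

7.62 J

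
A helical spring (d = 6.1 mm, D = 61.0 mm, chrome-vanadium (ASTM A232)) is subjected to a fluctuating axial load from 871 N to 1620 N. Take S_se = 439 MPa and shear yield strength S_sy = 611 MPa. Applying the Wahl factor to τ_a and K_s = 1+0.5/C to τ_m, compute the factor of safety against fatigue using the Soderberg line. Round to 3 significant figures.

C = D/d = 61.0/6.1 = 10.0000; K_W = (4C−1)/(4C−4)+0.615/C = 1.1448; K_s = 1+0.5/C = 1.0500
F_a = (F_max−F_min)/2 = 374.5 N; F_m = (F_max+F_min)/2 = 1245.5 N
τ_a = K_W·8F_aD/(πd³) = 1.1448 × 256.29 = 293.41 MPa
τ_m = K_s·8F_mD/(πd³) = 1.0500 × 852.36 = 894.98 MPa
Soderberg: 1/n_f = τ_a/S_se + τ_m/S_sy = 293.41/439 + 894.98/611 = 0.66836 + 1.46478 = 2.1331
n_f = 1/2.1331 = 0.4688

0.469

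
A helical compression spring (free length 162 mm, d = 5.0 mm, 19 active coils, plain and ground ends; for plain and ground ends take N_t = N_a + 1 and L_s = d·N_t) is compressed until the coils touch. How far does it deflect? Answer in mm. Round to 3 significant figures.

62.0 mm

N_t = 20; L_s = 5.0·20 = 100 mm
δ_solid = L₀ − L_s = 162 − 100 = 62 mm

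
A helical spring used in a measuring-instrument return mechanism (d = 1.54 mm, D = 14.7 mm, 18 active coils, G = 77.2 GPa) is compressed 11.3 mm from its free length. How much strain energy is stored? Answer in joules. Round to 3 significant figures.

0.0606 J

k = Gd⁴/(8D³N_a) = (77.2×10³)(1.54⁴)/(8·14.7³·18) = 0.94926 N/mm
U = ½kδ² = 0.5 × 0.94926 × 11.3² = 60.606 N·mm = 0.060606 J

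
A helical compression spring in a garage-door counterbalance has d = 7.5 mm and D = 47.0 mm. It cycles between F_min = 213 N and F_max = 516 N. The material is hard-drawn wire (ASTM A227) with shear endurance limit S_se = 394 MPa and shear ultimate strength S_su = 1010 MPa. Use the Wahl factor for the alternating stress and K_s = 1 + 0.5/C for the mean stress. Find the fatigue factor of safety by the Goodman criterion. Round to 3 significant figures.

4.07

C = D/d = 47.0/7.5 = 6.2667; K_W = (4C−1)/(4C−4)+0.615/C = 1.2405; K_s = 1+0.5/C = 1.0798
F_a = (F_max−F_min)/2 = 151.5 N; F_m = (F_max+F_min)/2 = 364.5 N
τ_a = K_W·8F_aD/(πd³) = 1.2405 × 42.98 = 53.319 MPa
τ_m = K_s·8F_mD/(πd³) = 1.0798 × 103.41 = 111.66 MPa
Goodman: 1/n_f = τ_a/S_se + τ_m/S_su = 53.319/394 + 111.66/1010 = 0.13533 + 0.11055 = 0.24588
n_f = 1/0.24588 = 4.067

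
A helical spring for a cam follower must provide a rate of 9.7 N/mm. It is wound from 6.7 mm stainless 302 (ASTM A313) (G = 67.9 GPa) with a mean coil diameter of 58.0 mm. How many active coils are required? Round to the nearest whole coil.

9

N_a = Gd⁴/(8D³k) = (67.9×10³ × 6.7⁴)/(8 × 58.0³ × 9.7)
    = 1.36826e+08 / 1.51407e+07 = 9.037 → 9 coils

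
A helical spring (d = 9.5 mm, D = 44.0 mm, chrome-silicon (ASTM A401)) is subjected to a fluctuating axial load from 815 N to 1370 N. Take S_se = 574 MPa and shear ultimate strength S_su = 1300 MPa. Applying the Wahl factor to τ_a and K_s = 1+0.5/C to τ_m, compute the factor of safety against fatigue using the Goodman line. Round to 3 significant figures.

4.85

C = D/d = 44.0/9.5 = 4.6316; K_W = (4C−1)/(4C−4)+0.615/C = 1.3393; K_s = 1+0.5/C = 1.1080
F_a = (F_max−F_min)/2 = 277.5 N; F_m = (F_max+F_min)/2 = 1092.5 N
τ_a = K_W·8F_aD/(πd³) = 1.3393 × 36.265 = 48.57 MPa
τ_m = K_s·8F_mD/(πd³) = 1.1080 × 142.77 = 158.19 MPa
Goodman: 1/n_f = τ_a/S_se + τ_m/S_su = 48.57/574 + 158.19/1300 = 0.08462 + 0.12168 = 0.2063
n_f = 1/0.2063 = 4.847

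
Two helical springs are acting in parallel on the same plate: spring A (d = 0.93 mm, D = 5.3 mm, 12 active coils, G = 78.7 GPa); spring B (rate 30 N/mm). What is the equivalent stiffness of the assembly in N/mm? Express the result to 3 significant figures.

k_A = Gd⁴/(8D³N_a) = (78.7×10³)(0.93⁴)/(8·5.3³·12) = 4.1192 N/mm
Parallel: k_eq = 4.1192 + 30 = 34.119 N/mm

34.1 N/mm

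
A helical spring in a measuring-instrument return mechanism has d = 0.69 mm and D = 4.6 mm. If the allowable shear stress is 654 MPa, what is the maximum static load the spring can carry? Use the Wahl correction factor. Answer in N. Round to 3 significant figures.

C = D/d = 4.6/0.69 = 6.6667
K_W = (4C−1)/(4C−4) + 0.615/C = 25.667/22.667 + 0.0922 = 1.2246
τ_max = K·8FD/(πd³) → F_max = τ_allow·πd³/(8DK)
F_max = 654·π·0.69³/(8·4.6·1.2246) = 674.96/45.065 = 14.977 N

15.0 N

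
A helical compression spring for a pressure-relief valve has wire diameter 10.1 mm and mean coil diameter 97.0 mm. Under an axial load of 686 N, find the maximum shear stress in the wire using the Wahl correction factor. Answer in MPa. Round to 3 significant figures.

189 MPa

Spring index C = D/d = 97.0/10.1 = 9.6040
K_W = (4C−1)/(4C−4) + 0.615/C = 37.416/34.416 + 0.0640 = 1.1512
τ₀ = 8FD/(πd³) = 8·686·97.0/(π·10.1³) = 532336/3236.8 = 164.46 MPa
τ_max = K·τ₀ = 1.1512 × 164.46 = 189.33 MPa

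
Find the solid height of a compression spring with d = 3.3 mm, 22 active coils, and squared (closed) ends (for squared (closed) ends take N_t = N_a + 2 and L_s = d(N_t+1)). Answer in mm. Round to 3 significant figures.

82.5 mm

squared (closed) ends: N_t = N_a + 2 = 22 + 2 = 24
L_s = d·(N_t+1) = 3.3 × 25 = 82.5 mm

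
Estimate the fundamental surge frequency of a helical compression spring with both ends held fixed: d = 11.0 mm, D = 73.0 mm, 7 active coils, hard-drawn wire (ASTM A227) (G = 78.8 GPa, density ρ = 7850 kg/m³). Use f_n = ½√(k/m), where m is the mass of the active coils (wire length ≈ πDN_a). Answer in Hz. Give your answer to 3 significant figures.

k = Gd⁴/(8D³N_a) = (78.8×10³)(11.0⁴)/(8·73.0³·7) = 52.959 N/mm = 52959 N/m
Wire length L = πDN_a = π·73.0·7 = 1605.4 mm
m = ρ·(πd²/4)·L = 7850 × 95.033×10⁻⁶ m² × 1.6054 m = 1.1976 kg
f_n = ½√(k/m) = 0.5·√(52959/1.1976) = 0.5·√(44221) = 105.14 Hz

105 Hz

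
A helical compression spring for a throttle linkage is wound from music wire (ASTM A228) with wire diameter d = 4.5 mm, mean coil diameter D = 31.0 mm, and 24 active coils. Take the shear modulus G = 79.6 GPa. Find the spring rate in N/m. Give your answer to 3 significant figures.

k = Gd⁴/(8D³N_a) = (79.6×10³ × 4.5⁴) / (8 × 31.0³ × 24)
  = 3.2641e+07 / 5.71987e+06 = 5.7066 N/mm = 5706.6 N/m

5710 N/m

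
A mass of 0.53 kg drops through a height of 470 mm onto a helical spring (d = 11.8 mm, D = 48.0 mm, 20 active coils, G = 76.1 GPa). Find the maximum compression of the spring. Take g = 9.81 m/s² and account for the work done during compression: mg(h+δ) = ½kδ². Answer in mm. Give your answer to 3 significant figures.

7.72 mm

k = Gd⁴/(8D³N_a) = (76.1×10³)(11.8⁴)/(8·48.0³·20) = 83.381 N/mm
W = mg = 0.53 × 9.81 = 5.1993 N
½kδ² − Wδ − Wh = 0 → δ = (W + √(W² + 2kWh))/k
δ = (5.1993 + √(27.033 + 407513))/83.381 = (5.1993 + 638.39)/83.381 = 7.7186 mm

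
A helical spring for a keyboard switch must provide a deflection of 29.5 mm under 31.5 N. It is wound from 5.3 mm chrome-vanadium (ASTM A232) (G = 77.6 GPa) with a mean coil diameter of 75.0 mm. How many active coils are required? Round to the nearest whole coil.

Required rate k = F/δ = 31.5/29.5 = 1.0678 N/mm
N_a = Gd⁴/(8D³k) = (77.6×10³ × 5.3⁴)/(8 × 75.0³ × 1.0678)
    = 6.12301e+07 / 3.60381e+06 = 16.99 → 17 coils

17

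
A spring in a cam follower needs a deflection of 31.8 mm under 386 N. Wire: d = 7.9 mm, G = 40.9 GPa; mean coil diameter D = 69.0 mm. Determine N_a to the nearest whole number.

5

Required rate k = F/δ = 386/31.8 = 12.138 N/mm
N_a = Gd⁴/(8D³k) = (40.9×10³ × 7.9⁴)/(8 × 69.0³ × 12.138)
    = 1.59306e+08 / 3.19005e+07 = 4.994 → 5 coils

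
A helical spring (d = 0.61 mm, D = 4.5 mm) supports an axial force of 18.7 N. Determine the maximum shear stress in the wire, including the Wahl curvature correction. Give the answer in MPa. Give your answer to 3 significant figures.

Spring index C = D/d = 4.5/0.61 = 7.3770
K_W = (4C−1)/(4C−4) + 0.615/C = 28.508/25.508 + 0.0834 = 1.2010
τ₀ = 8FD/(πd³) = 8·18.7·4.5/(π·0.61³) = 673.2/0.71308 = 944.07 MPa
τ_max = K·τ₀ = 1.2010 × 944.07 = 1133.8 MPa

1130 MPa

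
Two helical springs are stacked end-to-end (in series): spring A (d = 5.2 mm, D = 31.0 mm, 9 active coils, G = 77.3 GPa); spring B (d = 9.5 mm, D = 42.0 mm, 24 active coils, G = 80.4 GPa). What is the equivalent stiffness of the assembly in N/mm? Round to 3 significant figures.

k_A = Gd⁴/(8D³N_a) = (77.3×10³)(5.2⁴)/(8·31.0³·9) = 26.35 N/mm
k_B = Gd⁴/(8D³N_a) = (80.4×10³)(9.5⁴)/(8·42.0³·24) = 46.036 N/mm
Series: 1/k_eq = 1/26.35 + 1/46.036 = 0.059673; k_eq = 16.758 N/mm

16.8 N/mm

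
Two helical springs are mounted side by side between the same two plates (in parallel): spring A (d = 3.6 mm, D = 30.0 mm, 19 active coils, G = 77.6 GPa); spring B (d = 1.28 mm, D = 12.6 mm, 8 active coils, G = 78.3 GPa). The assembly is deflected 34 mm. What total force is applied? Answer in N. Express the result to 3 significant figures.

164 N

k_A = Gd⁴/(8D³N_a) = (77.6×10³)(3.6⁴)/(8·30.0³·19) = 3.1759 N/mm
k_B = Gd⁴/(8D³N_a) = (78.3×10³)(1.28⁴)/(8·12.6³·8) = 1.6418 N/mm
Parallel: k_eq = 3.1759 + 1.6418 = 4.8176 N/mm
F = k_eq·δ = 4.8176·34 = 163.8 N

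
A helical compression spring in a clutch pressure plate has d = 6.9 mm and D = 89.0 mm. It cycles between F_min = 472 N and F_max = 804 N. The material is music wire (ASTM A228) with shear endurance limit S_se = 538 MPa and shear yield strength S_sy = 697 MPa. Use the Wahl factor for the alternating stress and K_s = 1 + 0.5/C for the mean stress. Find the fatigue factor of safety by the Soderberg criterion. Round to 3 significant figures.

C = D/d = 89.0/6.9 = 12.8986; K_W = (4C−1)/(4C−4)+0.615/C = 1.1107; K_s = 1+0.5/C = 1.0388
F_a = (F_max−F_min)/2 = 166 N; F_m = (F_max+F_min)/2 = 638 N
τ_a = K_W·8F_aD/(πd³) = 1.1107 × 114.52 = 127.2 MPa
τ_m = K_s·8F_mD/(πd³) = 1.0388 × 440.15 = 457.21 MPa
Soderberg: 1/n_f = τ_a/S_se + τ_m/S_sy = 127.2/538 + 457.21/697 = 0.23643 + 0.65598 = 0.89241
n_f = 1/0.89241 = 1.121

1.12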